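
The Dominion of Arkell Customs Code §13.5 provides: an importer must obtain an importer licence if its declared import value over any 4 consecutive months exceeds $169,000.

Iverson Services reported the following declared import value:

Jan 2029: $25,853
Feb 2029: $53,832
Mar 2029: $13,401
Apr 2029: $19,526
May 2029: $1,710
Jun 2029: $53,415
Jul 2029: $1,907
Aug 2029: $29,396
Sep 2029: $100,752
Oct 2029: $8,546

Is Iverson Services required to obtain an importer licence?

Yes

Jan 2029–Apr 2029: $25,853 + $53,832 + $13,401 + $19,526 = $112,612 (under)
Feb 2029–May 2029: $53,832 + $13,401 + $19,526 + $1,710 = $88,469 (under)
Mar 2029–Jun 2029: $13,401 + $19,526 + $1,710 + $53,415 = $88,052 (under)
Apr 2029–Jul 2029: $19,526 + $1,710 + $53,415 + $1,907 = $76,558 (under)
May 2029–Aug 2029: $1,710 + $53,415 + $1,907 + $29,396 = $86,428 (under)
Jun 2029–Sep 2029: $53,415 + $1,907 + $29,396 + $100,752 = $185,470 (over)
Jul 2029–Oct 2029: $1,907 + $29,396 + $100,752 + $8,546 = $140,601 (under)
At least one window exceeds $169,000.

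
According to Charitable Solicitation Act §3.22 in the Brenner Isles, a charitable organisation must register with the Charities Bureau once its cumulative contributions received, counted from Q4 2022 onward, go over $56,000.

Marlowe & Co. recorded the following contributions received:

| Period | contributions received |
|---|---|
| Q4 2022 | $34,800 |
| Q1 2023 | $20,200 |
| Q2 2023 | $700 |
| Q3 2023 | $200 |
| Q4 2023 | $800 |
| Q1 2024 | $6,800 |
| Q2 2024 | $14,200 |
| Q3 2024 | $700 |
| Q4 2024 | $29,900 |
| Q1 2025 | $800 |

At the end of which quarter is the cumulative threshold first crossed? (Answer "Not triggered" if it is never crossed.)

Through Q4 2022: $34,800
Through Q1 2023: $55,000
Through Q2 2023: $55,700
Through Q3 2023: $55,900
Through Q4 2023: $56,700 ← exceeds threshold

Q4 2023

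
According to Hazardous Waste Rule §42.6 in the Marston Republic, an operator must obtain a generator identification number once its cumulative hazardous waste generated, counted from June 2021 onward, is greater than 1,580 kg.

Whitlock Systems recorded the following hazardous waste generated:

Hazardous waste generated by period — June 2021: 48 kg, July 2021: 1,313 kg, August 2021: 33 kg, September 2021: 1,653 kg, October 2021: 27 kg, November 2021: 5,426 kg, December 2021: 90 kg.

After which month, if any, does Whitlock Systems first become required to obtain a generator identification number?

September 2021

Through June 2021: 48 kg
Through July 2021: 1,361 kg
Through August 2021: 1,394 kg
Through September 2021: 3,047 kg ← exceeds threshold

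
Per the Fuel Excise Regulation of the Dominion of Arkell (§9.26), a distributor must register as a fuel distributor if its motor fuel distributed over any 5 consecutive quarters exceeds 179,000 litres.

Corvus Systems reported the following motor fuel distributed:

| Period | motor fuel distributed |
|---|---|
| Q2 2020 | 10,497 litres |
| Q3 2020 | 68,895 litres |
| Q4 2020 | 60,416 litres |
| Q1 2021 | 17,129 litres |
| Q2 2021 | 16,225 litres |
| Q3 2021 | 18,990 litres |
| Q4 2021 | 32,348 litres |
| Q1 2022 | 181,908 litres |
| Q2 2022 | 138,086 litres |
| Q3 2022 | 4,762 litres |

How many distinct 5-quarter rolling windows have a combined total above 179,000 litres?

Q2 2020–Q2 2021: 10,497 litres + 68,895 litres + 60,416 litres + 17,129 litres + 16,225 litres = 173,162 litres (under)
Q3 2020–Q3 2021: 68,895 litres + 60,416 litres + 17,129 litres + 16,225 litres + 18,990 litres = 181,655 litres (over)
Q4 2020–Q4 2021: 60,416 litres + 17,129 litres + 16,225 litres + 18,990 litres + 32,348 litres = 145,108 litres (under)
Q1 2021–Q1 2022: 17,129 litres + 16,225 litres + 18,990 litres + 32,348 litres + 181,908 litres = 266,600 litres (over)
Q2 2021–Q2 2022: 16,225 litres + 18,990 litres + 32,348 litres + 181,908 litres + 138,086 litres = 387,557 litres (over)
Q3 2021–Q3 2022: 18,990 litres + 32,348 litres + 181,908 litres + 138,086 litres + 4,762 litres = 376,094 litres (over)
4 windows exceed the threshold.

4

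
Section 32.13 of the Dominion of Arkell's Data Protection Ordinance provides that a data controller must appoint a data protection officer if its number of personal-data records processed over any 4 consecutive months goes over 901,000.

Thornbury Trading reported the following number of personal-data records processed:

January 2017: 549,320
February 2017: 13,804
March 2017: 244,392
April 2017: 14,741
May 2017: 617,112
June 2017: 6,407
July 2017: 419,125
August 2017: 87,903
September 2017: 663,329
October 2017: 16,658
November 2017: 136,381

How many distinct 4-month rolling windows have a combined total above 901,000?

January 2017–April 2017: 549,320 + 13,804 + 244,392 + 14,741 = 822,257 (under)
February 2017–May 2017: 13,804 + 244,392 + 14,741 + 617,112 = 890,049 (under)
March 2017–June 2017: 244,392 + 14,741 + 617,112 + 6,407 = 882,652 (under)
April 2017–July 2017: 14,741 + 617,112 + 6,407 + 419,125 = 1,057,385 (over)
May 2017–August 2017: 617,112 + 6,407 + 419,125 + 87,903 = 1,130,547 (over)
June 2017–September 2017: 6,407 + 419,125 + 87,903 + 663,329 = 1,176,764 (over)
July 2017–October 2017: 419,125 + 87,903 + 663,329 + 16,658 = 1,187,015 (over)
August 2017–November 2017: 87,903 + 663,329 + 16,658 + 136,381 = 904,271 (over)
5 windows exceed the threshold.

5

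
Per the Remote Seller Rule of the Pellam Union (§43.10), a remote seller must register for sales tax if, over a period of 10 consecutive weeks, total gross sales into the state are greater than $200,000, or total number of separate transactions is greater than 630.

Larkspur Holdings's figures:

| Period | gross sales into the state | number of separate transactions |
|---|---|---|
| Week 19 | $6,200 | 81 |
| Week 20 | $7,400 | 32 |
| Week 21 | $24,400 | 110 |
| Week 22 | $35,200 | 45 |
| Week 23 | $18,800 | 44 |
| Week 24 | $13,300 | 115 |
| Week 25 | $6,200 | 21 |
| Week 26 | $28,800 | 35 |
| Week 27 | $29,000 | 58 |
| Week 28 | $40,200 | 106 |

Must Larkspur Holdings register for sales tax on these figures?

Yes

Total gross sales into the state: $6,200 + $7,400 + $24,400 + $35,200 + $18,800 + $13,300 + $6,200 + $28,800 + $29,000 + $40,200 = $209,500 (> $200,000).
Total number of separate transactions: 81 + 32 + 110 + 45 + 44 + 115 + 21 + 35 + 58 + 106 = 647 (> 630).
The test is 'or': at least one threshold is exceeded.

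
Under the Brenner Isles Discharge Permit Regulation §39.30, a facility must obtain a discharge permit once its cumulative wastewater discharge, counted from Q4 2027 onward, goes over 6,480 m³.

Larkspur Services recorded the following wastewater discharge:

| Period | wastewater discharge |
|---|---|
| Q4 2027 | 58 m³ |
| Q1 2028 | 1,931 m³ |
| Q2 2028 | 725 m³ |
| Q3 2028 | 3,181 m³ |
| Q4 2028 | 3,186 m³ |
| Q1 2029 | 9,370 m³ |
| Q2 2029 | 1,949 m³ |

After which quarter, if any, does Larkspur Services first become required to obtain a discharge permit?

Q4 2028

Through Q4 2027: 58 m³
Through Q1 2028: 1,989 m³
Through Q2 2028: 2,714 m³
Through Q3 2028: 5,895 m³
Through Q4 2028: 9,081 m³ ← exceeds threshold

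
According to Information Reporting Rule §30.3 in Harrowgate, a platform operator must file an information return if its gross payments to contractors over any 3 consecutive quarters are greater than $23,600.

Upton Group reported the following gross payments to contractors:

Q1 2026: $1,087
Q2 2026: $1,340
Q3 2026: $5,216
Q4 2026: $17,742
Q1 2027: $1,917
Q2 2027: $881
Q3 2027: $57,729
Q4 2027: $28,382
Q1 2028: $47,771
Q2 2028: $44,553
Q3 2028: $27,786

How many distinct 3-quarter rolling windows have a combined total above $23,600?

7

Q1 2026–Q3 2026: $1,087 + $1,340 + $5,216 = $7,643 (under)
Q2 2026–Q4 2026: $1,340 + $5,216 + $17,742 = $24,298 (over)
Q3 2026–Q1 2027: $5,216 + $17,742 + $1,917 = $24,875 (over)
Q4 2026–Q2 2027: $17,742 + $1,917 + $881 = $20,540 (under)
Q1 2027–Q3 2027: $1,917 + $881 + $57,729 = $60,527 (over)
Q2 2027–Q4 2027: $881 + $57,729 + $28,382 = $86,992 (over)
Q3 2027–Q1 2028: $57,729 + $28,382 + $47,771 = $133,882 (over)
Q4 2027–Q2 2028: $28,382 + $47,771 + $44,553 = $120,706 (over)
Q1 2028–Q3 2028: $47,771 + $44,553 + $27,786 = $120,110 (over)
7 windows exceed the threshold.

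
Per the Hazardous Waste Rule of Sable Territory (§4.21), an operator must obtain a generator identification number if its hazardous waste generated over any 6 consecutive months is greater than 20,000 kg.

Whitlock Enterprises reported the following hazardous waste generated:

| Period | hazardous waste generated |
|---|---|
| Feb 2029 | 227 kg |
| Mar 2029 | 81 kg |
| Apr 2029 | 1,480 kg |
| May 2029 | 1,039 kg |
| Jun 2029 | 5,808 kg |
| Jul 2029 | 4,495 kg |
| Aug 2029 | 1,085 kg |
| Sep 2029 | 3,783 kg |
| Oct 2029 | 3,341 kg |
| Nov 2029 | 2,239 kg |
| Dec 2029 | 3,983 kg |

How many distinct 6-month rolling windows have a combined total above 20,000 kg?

1

Feb 2029–Jul 2029: 227 kg + 81 kg + 1,480 kg + 1,039 kg + 5,808 kg + 4,495 kg = 13,130 kg (under)
Mar 2029–Aug 2029: 81 kg + 1,480 kg + 1,039 kg + 5,808 kg + 4,495 kg + 1,085 kg = 13,988 kg (under)
Apr 2029–Sep 2029: 1,480 kg + 1,039 kg + 5,808 kg + 4,495 kg + 1,085 kg + 3,783 kg = 17,690 kg (under)
May 2029–Oct 2029: 1,039 kg + 5,808 kg + 4,495 kg + 1,085 kg + 3,783 kg + 3,341 kg = 19,551 kg (under)
Jun 2029–Nov 2029: 5,808 kg + 4,495 kg + 1,085 kg + 3,783 kg + 3,341 kg + 2,239 kg = 20,751 kg (over)
Jul 2029–Dec 2029: 4,495 kg + 1,085 kg + 3,783 kg + 3,341 kg + 2,239 kg + 3,983 kg = 18,926 kg (under)
1 window exceeds the threshold.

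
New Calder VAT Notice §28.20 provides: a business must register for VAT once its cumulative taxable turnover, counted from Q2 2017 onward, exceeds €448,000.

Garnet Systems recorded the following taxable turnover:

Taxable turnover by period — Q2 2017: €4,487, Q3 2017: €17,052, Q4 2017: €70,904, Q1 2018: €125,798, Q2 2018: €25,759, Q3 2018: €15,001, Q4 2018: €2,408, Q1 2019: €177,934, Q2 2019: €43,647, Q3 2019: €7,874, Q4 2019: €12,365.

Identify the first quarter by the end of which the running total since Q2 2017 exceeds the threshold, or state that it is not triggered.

Q2 2019

Through Q2 2017: €4,487
Through Q3 2017: €21,539
Through Q4 2017: €92,443
Through Q1 2018: €218,241
Through Q2 2018: €244,000
Through Q3 2018: €259,001
Through Q4 2018: €261,409
Through Q1 2019: €439,343
Through Q2 2019: €482,990 ← exceeds threshold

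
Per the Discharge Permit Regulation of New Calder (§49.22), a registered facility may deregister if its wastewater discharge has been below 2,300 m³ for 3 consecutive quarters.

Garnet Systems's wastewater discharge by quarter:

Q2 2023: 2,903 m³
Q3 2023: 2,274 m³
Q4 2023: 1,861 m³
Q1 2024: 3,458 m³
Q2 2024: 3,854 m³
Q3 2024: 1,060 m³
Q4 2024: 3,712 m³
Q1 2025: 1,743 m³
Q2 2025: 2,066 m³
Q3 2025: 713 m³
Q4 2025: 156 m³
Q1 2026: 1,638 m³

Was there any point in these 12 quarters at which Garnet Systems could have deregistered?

Quarters below 2,300 m³: Q3 2023, Q4 2023, Q3 2024, Q1 2025, Q2 2025, Q3 2025, Q4 2025, Q1 2026.
Longest run of consecutive quarters below the threshold: 5.
5 ≥ 3, so Garnet Systems became eligible.

Yes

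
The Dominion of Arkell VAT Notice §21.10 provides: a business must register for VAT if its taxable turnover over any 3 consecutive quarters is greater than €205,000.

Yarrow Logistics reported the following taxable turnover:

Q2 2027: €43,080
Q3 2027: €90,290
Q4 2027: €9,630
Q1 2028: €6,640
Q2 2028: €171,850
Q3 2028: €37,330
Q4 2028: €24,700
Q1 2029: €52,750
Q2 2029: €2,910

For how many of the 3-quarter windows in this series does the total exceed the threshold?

2

Q2 2027–Q4 2027: €43,080 + €90,290 + €9,630 = €143,000 (under)
Q3 2027–Q1 2028: €90,290 + €9,630 + €6,640 = €106,560 (under)
Q4 2027–Q2 2028: €9,630 + €6,640 + €171,850 = €188,120 (under)
Q1 2028–Q3 2028: €6,640 + €171,850 + €37,330 = €215,820 (over)
Q2 2028–Q4 2028: €171,850 + €37,330 + €24,700 = €233,880 (over)
Q3 2028–Q1 2029: €37,330 + €24,700 + €52,750 = €114,780 (under)
Q4 2028–Q2 2029: €24,700 + €52,750 + €2,910 = €80,360 (under)
2 windows exceed the threshold.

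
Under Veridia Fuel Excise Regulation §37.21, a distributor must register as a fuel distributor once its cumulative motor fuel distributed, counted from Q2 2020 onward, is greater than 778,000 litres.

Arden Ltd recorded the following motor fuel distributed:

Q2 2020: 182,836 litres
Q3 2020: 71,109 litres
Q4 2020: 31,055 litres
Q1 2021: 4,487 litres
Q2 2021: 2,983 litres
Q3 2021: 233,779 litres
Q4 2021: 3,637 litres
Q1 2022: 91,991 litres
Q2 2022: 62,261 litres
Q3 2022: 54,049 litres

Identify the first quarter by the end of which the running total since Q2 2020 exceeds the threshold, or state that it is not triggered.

Through Q2 2020: 182,836 litres
Through Q3 2020: 253,945 litres
Through Q4 2020: 285,000 litres
Through Q1 2021: 289,487 litres
Through Q2 2021: 292,470 litres
Through Q3 2021: 526,249 litres
Through Q4 2021: 529,886 litres
Through Q1 2022: 621,877 litres
Through Q2 2022: 684,138 litres
Through Q3 2022: 738,187 litres
Final cumulative total 738,187 litres ≤ 778,000 litres; the threshold is never exceeded.

Not triggered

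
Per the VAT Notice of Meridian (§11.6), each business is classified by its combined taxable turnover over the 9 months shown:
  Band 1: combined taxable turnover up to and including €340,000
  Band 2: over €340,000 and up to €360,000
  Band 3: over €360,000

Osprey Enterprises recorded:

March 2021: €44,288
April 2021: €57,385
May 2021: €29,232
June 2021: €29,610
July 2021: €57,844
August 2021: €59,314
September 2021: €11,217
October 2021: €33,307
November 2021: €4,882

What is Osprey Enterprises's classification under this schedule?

Combined taxable turnover: €44,288 + €57,385 + €29,232 + €29,610 + €57,844 + €59,314 + €11,217 + €33,307 + €4,882 = €327,079.
€327,079 ≤ €340,000, so Band 1 applies.

Band 1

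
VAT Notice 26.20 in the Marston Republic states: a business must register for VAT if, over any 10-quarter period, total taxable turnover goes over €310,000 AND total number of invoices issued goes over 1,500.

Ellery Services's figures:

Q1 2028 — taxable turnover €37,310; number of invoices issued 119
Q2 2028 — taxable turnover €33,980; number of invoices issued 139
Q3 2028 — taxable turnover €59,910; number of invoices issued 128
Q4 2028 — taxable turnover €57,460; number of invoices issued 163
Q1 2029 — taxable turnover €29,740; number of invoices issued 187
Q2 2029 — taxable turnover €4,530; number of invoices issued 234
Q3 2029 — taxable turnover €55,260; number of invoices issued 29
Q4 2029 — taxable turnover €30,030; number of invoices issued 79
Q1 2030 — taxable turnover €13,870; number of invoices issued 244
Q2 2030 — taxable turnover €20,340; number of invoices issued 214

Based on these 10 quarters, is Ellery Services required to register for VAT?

Yes

Total taxable turnover: €37,310 + €33,980 + €59,910 + €57,460 + €29,740 + €4,530 + €55,260 + €30,030 + €13,870 + €20,340 = €342,430 (> €310,000).
Total number of invoices issued: 119 + 139 + 128 + 163 + 187 + 234 + 29 + 79 + 244 + 214 = 1,536 (> 1,500).
The test is 'and': both thresholds are exceeded.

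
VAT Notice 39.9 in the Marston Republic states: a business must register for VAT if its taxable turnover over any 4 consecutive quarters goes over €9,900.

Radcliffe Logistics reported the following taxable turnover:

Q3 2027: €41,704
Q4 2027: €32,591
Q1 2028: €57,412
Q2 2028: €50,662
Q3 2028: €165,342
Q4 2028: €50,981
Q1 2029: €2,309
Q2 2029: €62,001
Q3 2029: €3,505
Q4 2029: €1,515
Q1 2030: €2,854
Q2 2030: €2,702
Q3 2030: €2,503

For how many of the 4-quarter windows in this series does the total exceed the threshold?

9

Q3 2027–Q2 2028: €41,704 + €32,591 + €57,412 + €50,662 = €182,369 (over)
Q4 2027–Q3 2028: €32,591 + €57,412 + €50,662 + €165,342 = €306,007 (over)
Q1 2028–Q4 2028: €57,412 + €50,662 + €165,342 + €50,981 = €324,397 (over)
Q2 2028–Q1 2029: €50,662 + €165,342 + €50,981 + €2,309 = €269,294 (over)
Q3 2028–Q2 2029: €165,342 + €50,981 + €2,309 + €62,001 = €280,633 (over)
Q4 2028–Q3 2029: €50,981 + €2,309 + €62,001 + €3,505 = €118,796 (over)
Q1 2029–Q4 2029: €2,309 + €62,001 + €3,505 + €1,515 = €69,330 (over)
Q2 2029–Q1 2030: €62,001 + €3,505 + €1,515 + €2,854 = €69,875 (over)
Q3 2029–Q2 2030: €3,505 + €1,515 + €2,854 + €2,702 = €10,576 (over)
Q4 2029–Q3 2030: €1,515 + €2,854 + €2,702 + €2,503 = €9,574 (under)
9 windows exceed the threshold.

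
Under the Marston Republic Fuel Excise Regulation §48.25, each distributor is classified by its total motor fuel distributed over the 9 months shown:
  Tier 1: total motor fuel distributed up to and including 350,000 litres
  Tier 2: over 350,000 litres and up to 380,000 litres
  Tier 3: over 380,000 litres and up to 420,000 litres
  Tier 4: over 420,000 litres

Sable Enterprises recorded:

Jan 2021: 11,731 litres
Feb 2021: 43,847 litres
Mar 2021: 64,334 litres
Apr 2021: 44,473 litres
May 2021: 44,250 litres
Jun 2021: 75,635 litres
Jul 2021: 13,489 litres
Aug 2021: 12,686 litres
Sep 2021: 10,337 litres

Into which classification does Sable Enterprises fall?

Tier 1

Total motor fuel distributed: 11,731 litres + 43,847 litres + 64,334 litres + 44,473 litres + 44,250 litres + 75,635 litres + 13,489 litres + 12,686 litres + 10,337 litres = 320,782 litres.
320,782 litres ≤ 350,000 litres, so Tier 1 applies.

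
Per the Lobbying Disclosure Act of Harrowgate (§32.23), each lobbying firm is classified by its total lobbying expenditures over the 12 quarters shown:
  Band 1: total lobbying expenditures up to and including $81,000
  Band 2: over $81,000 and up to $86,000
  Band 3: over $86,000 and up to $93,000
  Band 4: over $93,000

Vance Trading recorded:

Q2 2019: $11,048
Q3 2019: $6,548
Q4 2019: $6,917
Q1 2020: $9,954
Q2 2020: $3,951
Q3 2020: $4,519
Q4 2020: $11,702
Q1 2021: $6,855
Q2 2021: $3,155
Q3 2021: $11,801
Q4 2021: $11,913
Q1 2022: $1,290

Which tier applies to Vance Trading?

Total lobbying expenditures: $11,048 + $6,548 + $6,917 + $9,954 + $3,951 + $4,519 + $11,702 + $6,855 + $3,155 + $11,801 + $11,913 + $1,290 = $89,653.
$86,000 < $89,653 ≤ $93,000, so Band 3 applies.

Band 3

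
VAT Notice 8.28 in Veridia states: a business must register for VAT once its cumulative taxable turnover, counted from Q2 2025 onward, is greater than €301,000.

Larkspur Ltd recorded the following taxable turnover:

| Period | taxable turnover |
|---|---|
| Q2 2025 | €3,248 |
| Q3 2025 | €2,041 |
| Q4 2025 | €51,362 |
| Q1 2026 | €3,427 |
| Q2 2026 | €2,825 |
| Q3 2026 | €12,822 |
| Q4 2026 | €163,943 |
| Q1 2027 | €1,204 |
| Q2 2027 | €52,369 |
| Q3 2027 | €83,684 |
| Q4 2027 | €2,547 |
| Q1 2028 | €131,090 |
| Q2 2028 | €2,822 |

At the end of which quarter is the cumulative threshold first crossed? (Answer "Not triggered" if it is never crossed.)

Through Q2 2025: €3,248
Through Q3 2025: €5,289
Through Q4 2025: €56,651
Through Q1 2026: €60,078
Through Q2 2026: €62,903
Through Q3 2026: €75,725
Through Q4 2026: €239,668
Through Q1 2027: €240,872
Through Q2 2027: €293,241
Through Q3 2027: €376,925 ← exceeds threshold

Q3 2027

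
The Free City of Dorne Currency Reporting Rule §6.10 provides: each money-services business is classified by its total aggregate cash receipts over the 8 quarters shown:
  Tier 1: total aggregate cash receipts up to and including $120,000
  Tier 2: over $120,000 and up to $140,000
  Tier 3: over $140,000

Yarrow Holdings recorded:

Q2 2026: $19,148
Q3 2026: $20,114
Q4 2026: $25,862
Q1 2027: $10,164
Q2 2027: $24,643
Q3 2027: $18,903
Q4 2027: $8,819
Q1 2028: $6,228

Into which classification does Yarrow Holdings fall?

Tier 2

Total aggregate cash receipts: $19,148 + $20,114 + $25,862 + $10,164 + $24,643 + $18,903 + $8,819 + $6,228 = $133,881.
$120,000 < $133,881 ≤ $140,000, so Tier 2 applies.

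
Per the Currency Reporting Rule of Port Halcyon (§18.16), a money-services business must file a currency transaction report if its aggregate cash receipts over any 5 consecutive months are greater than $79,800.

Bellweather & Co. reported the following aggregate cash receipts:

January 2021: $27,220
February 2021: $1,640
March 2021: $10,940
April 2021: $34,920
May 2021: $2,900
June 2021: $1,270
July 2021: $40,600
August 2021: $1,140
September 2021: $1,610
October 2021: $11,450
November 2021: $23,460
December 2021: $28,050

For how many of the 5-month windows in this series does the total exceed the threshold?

January 2021–May 2021: $27,220 + $1,640 + $10,940 + $34,920 + $2,900 = $77,620 (under)
February 2021–June 2021: $1,640 + $10,940 + $34,920 + $2,900 + $1,270 = $51,670 (under)
March 2021–July 2021: $10,940 + $34,920 + $2,900 + $1,270 + $40,600 = $90,630 (over)
April 2021–August 2021: $34,920 + $2,900 + $1,270 + $40,600 + $1,140 = $80,830 (over)
May 2021–September 2021: $2,900 + $1,270 + $40,600 + $1,140 + $1,610 = $47,520 (under)
June 2021–October 2021: $1,270 + $40,600 + $1,140 + $1,610 + $11,450 = $56,070 (under)
July 2021–November 2021: $40,600 + $1,140 + $1,610 + $11,450 + $23,460 = $78,260 (under)
August 2021–December 2021: $1,140 + $1,610 + $11,450 + $23,460 + $28,050 = $65,710 (under)
2 windows exceed the threshold.

2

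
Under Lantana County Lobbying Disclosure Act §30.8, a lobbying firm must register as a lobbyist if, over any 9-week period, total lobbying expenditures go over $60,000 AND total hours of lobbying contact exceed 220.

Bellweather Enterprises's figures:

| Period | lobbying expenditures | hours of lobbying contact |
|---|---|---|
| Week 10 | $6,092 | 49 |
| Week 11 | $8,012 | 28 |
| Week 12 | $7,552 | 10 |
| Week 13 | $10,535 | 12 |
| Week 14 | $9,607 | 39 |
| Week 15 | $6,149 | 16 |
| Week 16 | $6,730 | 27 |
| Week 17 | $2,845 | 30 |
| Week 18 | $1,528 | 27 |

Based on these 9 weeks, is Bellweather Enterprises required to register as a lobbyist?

Total lobbying expenditures: $6,092 + $8,012 + $7,552 + $10,535 + $9,607 + $6,149 + $6,730 + $2,845 + $1,528 = $59,050 (≤ $60,000).
Total hours of lobbying contact: 49 + 28 + 10 + 12 + 39 + 16 + 27 + 30 + 27 = 238 (> 220).
The test is 'and': the rule requires both, and at least one is not exceeded.

No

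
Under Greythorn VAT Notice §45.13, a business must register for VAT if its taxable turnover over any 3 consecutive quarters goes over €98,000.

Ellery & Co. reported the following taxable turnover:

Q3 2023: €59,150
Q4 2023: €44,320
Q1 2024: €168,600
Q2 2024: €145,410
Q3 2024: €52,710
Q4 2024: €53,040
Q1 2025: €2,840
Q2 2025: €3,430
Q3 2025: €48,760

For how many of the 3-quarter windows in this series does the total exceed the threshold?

Q3 2023–Q1 2024: €59,150 + €44,320 + €168,600 = €272,070 (over)
Q4 2023–Q2 2024: €44,320 + €168,600 + €145,410 = €358,330 (over)
Q1 2024–Q3 2024: €168,600 + €145,410 + €52,710 = €366,720 (over)
Q2 2024–Q4 2024: €145,410 + €52,710 + €53,040 = €251,160 (over)
Q3 2024–Q1 2025: €52,710 + €53,040 + €2,840 = €108,590 (over)
Q4 2024–Q2 2025: €53,040 + €2,840 + €3,430 = €59,310 (under)
Q1 2025–Q3 2025: €2,840 + €3,430 + €48,760 = €55,030 (under)
5 windows exceed the threshold.

5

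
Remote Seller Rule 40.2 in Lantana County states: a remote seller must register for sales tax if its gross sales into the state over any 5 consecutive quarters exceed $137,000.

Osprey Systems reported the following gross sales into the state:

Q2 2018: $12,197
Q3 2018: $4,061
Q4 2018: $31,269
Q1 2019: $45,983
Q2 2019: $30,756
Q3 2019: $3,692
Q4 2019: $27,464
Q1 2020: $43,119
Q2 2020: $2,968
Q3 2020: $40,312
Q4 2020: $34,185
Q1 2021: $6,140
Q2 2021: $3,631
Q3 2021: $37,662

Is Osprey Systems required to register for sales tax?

Q2 2018–Q2 2019: $12,197 + $4,061 + $31,269 + $45,983 + $30,756 = $124,266 (under)
Q3 2018–Q3 2019: $4,061 + $31,269 + $45,983 + $30,756 + $3,692 = $115,761 (under)
Q4 2018–Q4 2019: $31,269 + $45,983 + $30,756 + $3,692 + $27,464 = $139,164 (over)
Q1 2019–Q1 2020: $45,983 + $30,756 + $3,692 + $27,464 + $43,119 = $151,014 (over)
Q2 2019–Q2 2020: $30,756 + $3,692 + $27,464 + $43,119 + $2,968 = $107,999 (under)
Q3 2019–Q3 2020: $3,692 + $27,464 + $43,119 + $2,968 + $40,312 = $117,555 (under)
Q4 2019–Q4 2020: $27,464 + $43,119 + $2,968 + $40,312 + $34,185 = $148,048 (over)
Q1 2020–Q1 2021: $43,119 + $2,968 + $40,312 + $34,185 + $6,140 = $126,724 (under)
Q2 2020–Q2 2021: $2,968 + $40,312 + $34,185 + $6,140 + $3,631 = $87,236 (under)
Q3 2020–Q3 2021: $40,312 + $34,185 + $6,140 + $3,631 + $37,662 = $121,930 (under)
At least one window exceeds $137,000.

Yes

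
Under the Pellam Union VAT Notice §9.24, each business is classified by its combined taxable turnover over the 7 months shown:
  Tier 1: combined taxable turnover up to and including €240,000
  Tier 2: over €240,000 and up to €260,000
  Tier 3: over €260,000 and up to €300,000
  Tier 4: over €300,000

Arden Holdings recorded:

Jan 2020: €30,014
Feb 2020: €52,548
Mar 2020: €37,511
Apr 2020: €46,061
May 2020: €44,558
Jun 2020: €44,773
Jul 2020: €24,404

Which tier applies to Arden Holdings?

Combined taxable turnover: €30,014 + €52,548 + €37,511 + €46,061 + €44,558 + €44,773 + €24,404 = €279,869.
€260,000 < €279,869 ≤ €300,000, so Tier 3 applies.

Tier 3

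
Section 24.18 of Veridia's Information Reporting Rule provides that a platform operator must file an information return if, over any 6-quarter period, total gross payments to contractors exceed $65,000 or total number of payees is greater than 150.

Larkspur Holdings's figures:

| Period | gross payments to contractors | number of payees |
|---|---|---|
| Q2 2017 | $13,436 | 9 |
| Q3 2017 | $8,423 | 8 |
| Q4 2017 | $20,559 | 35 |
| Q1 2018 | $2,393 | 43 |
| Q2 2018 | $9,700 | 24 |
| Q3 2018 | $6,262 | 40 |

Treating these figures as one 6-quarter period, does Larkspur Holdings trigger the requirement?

Yes

Total gross payments to contractors: $13,436 + $8,423 + $20,559 + $2,393 + $9,700 + $6,262 = $60,773 (≤ $65,000).
Total number of payees: 9 + 8 + 35 + 43 + 24 + 40 = 159 (> 150).
The test is 'or': at least one threshold is exceeded.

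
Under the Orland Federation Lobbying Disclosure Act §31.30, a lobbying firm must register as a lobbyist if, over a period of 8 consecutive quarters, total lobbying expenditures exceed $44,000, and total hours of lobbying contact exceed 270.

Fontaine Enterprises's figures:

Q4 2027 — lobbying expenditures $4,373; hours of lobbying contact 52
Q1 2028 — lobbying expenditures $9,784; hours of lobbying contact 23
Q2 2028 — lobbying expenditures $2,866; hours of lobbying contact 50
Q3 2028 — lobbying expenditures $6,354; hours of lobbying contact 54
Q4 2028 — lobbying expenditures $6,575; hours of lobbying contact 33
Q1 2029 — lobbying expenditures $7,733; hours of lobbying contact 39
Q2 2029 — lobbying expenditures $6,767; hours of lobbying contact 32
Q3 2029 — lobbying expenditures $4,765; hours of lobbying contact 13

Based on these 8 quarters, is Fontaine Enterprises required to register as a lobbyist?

Yes

Total lobbying expenditures: $4,373 + $9,784 + $2,866 + $6,354 + $6,575 + $7,733 + $6,767 + $4,765 = $49,217 (> $44,000).
Total hours of lobbying contact: 52 + 23 + 50 + 54 + 33 + 39 + 32 + 13 = 296 (> 270).
The test is 'and': both thresholds are exceeded.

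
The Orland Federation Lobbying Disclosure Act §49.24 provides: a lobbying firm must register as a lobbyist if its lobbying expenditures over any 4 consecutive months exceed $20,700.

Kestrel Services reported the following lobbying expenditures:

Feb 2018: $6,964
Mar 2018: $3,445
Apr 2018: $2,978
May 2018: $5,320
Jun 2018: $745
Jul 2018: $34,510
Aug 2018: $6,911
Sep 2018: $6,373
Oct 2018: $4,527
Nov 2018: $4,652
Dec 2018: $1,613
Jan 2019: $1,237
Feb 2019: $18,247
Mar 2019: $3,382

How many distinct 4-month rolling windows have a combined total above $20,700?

7

Feb 2018–May 2018: $6,964 + $3,445 + $2,978 + $5,320 = $18,707 (under)
Mar 2018–Jun 2018: $3,445 + $2,978 + $5,320 + $745 = $12,488 (under)
Apr 2018–Jul 2018: $2,978 + $5,320 + $745 + $34,510 = $43,553 (over)
May 2018–Aug 2018: $5,320 + $745 + $34,510 + $6,911 = $47,486 (over)
Jun 2018–Sep 2018: $745 + $34,510 + $6,911 + $6,373 = $48,539 (over)
Jul 2018–Oct 2018: $34,510 + $6,911 + $6,373 + $4,527 = $52,321 (over)
Aug 2018–Nov 2018: $6,911 + $6,373 + $4,527 + $4,652 = $22,463 (over)
Sep 2018–Dec 2018: $6,373 + $4,527 + $4,652 + $1,613 = $17,165 (under)
Oct 2018–Jan 2019: $4,527 + $4,652 + $1,613 + $1,237 = $12,029 (under)
Nov 2018–Feb 2019: $4,652 + $1,613 + $1,237 + $18,247 = $25,749 (over)
Dec 2018–Mar 2019: $1,613 + $1,237 + $18,247 + $3,382 = $24,479 (over)
7 windows exceed the threshold.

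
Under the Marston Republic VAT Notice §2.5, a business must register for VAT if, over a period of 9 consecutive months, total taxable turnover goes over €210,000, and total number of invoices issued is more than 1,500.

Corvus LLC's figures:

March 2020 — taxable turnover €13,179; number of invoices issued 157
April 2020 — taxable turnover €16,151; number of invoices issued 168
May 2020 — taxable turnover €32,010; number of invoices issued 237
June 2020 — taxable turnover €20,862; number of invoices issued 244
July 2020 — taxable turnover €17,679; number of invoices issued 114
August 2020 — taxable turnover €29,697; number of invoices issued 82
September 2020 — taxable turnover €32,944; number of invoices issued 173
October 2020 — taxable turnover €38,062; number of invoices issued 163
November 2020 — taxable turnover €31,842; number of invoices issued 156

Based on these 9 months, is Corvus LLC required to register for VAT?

Total taxable turnover: €13,179 + €16,151 + €32,010 + €20,862 + €17,679 + €29,697 + €32,944 + €38,062 + €31,842 = €232,426 (> €210,000).
Total number of invoices issued: 157 + 168 + 237 + 244 + 114 + 82 + 173 + 163 + 156 = 1,494 (≤ 1,500).
The test is 'and': the rule requires both, and at least one is not exceeded.

No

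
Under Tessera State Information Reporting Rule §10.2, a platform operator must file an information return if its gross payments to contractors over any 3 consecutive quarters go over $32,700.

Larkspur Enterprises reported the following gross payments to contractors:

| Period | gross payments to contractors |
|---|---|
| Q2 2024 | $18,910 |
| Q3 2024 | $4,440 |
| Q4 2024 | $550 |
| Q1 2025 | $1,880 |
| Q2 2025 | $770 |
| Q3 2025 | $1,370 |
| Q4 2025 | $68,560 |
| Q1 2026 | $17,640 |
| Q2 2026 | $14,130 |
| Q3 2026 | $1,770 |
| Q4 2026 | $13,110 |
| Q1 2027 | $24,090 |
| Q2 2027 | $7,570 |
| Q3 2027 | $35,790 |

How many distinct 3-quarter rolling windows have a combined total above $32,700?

7

Q2 2024–Q4 2024: $18,910 + $4,440 + $550 = $23,900 (under)
Q3 2024–Q1 2025: $4,440 + $550 + $1,880 = $6,870 (under)
Q4 2024–Q2 2025: $550 + $1,880 + $770 = $3,200 (under)
Q1 2025–Q3 2025: $1,880 + $770 + $1,370 = $4,020 (under)
Q2 2025–Q4 2025: $770 + $1,370 + $68,560 = $70,700 (over)
Q3 2025–Q1 2026: $1,370 + $68,560 + $17,640 = $87,570 (over)
Q4 2025–Q2 2026: $68,560 + $17,640 + $14,130 = $100,330 (over)
Q1 2026–Q3 2026: $17,640 + $14,130 + $1,770 = $33,540 (over)
Q2 2026–Q4 2026: $14,130 + $1,770 + $13,110 = $29,010 (under)
Q3 2026–Q1 2027: $1,770 + $13,110 + $24,090 = $38,970 (over)
Q4 2026–Q2 2027: $13,110 + $24,090 + $7,570 = $44,770 (over)
Q1 2027–Q3 2027: $24,090 + $7,570 + $35,790 = $67,450 (over)
7 windows exceed the threshold.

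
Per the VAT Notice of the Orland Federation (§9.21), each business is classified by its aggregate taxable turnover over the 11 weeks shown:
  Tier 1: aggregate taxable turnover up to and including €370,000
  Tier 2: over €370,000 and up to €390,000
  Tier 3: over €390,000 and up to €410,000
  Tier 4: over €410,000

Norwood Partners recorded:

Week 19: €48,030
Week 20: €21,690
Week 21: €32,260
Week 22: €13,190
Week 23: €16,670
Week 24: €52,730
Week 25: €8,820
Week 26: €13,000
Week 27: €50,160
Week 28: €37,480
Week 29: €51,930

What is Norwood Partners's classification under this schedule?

Aggregate taxable turnover: €48,030 + €21,690 + €32,260 + €13,190 + €16,670 + €52,730 + €8,820 + €13,000 + €50,160 + €37,480 + €51,930 = €345,960.
€345,960 ≤ €370,000, so Tier 1 applies.

Tier 1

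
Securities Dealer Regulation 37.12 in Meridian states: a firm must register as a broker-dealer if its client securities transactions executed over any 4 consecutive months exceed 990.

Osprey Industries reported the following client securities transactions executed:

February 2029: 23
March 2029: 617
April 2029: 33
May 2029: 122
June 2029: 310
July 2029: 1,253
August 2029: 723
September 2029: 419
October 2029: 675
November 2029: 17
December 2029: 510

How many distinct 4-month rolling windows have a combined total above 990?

February 2029–May 2029: 23 + 617 + 33 + 122 = 795 (under)
March 2029–June 2029: 617 + 33 + 122 + 310 = 1,082 (over)
April 2029–July 2029: 33 + 122 + 310 + 1,253 = 1,718 (over)
May 2029–August 2029: 122 + 310 + 1,253 + 723 = 2,408 (over)
June 2029–September 2029: 310 + 1,253 + 723 + 419 = 2,705 (over)
July 2029–October 2029: 1,253 + 723 + 419 + 675 = 3,070 (over)
August 2029–November 2029: 723 + 419 + 675 + 17 = 1,834 (over)
September 2029–December 2029: 419 + 675 + 17 + 510 = 1,621 (over)
7 windows exceed the threshold.

7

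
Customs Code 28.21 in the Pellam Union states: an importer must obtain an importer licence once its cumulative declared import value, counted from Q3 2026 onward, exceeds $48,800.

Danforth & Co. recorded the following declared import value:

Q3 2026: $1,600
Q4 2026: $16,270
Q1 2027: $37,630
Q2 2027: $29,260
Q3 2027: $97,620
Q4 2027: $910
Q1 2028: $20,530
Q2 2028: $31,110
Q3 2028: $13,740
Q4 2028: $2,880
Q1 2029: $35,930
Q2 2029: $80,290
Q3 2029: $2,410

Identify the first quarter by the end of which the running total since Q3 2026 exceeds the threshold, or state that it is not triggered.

Through Q3 2026: $1,600
Through Q4 2026: $17,870
Through Q1 2027: $55,500 ← exceeds threshold

Q1 2027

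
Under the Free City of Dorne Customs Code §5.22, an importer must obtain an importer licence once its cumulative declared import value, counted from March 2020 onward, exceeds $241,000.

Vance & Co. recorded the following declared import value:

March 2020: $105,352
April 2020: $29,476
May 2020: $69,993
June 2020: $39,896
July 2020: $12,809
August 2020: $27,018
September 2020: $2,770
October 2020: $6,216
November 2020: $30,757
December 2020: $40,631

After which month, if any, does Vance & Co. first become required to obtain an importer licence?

June 2020

Through March 2020: $105,352
Through April 2020: $134,828
Through May 2020: $204,821
Through June 2020: $244,717 ← exceeds threshold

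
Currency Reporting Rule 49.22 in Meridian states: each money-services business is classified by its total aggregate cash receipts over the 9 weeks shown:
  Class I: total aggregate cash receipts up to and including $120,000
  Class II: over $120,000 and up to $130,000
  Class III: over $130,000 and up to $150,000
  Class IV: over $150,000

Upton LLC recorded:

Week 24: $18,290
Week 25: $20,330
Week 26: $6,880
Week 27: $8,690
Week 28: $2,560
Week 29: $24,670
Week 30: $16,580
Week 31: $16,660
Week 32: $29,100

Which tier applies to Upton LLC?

Total aggregate cash receipts: $18,290 + $20,330 + $6,880 + $8,690 + $2,560 + $24,670 + $16,580 + $16,660 + $29,100 = $143,760.
$130,000 < $143,760 ≤ $150,000, so Class III applies.

Class III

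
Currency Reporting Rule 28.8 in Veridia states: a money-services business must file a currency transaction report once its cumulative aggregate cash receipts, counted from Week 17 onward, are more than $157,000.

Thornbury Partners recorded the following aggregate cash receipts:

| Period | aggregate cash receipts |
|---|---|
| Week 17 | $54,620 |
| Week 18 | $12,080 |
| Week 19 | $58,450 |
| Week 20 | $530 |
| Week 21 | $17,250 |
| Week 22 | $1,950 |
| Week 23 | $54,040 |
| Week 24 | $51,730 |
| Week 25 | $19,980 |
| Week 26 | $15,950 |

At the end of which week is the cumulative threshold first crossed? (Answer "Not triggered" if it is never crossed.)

Week 23

Through Week 17: $54,620
Through Week 18: $66,700
Through Week 19: $125,150
Through Week 20: $125,680
Through Week 21: $142,930
Through Week 22: $144,880
Through Week 23: $198,920 ← exceeds threshold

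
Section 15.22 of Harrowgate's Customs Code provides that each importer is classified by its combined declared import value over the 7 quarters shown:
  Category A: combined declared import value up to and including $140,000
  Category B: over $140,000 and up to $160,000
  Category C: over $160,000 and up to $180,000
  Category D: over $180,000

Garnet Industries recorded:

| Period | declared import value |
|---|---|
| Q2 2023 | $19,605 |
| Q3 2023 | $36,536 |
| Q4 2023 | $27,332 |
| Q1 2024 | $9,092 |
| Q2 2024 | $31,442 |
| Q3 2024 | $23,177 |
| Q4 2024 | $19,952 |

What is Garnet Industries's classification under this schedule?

Combined declared import value: $19,605 + $36,536 + $27,332 + $9,092 + $31,442 + $23,177 + $19,952 = $167,136.
$160,000 < $167,136 ≤ $180,000, so Category C applies.

Category C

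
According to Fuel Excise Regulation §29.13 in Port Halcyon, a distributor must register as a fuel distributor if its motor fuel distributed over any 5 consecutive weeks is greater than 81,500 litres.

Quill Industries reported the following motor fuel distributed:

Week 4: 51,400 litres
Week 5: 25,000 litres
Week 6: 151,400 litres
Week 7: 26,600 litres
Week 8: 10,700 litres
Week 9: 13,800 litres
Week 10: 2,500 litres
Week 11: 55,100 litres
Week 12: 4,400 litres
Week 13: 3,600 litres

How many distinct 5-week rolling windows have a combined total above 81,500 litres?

5

Week 4–Week 8: 51,400 litres + 25,000 litres + 151,400 litres + 26,600 litres + 10,700 litres = 265,100 litres (over)
Week 5–Week 9: 25,000 litres + 151,400 litres + 26,600 litres + 10,700 litres + 13,800 litres = 227,500 litres (over)
Week 6–Week 10: 151,400 litres + 26,600 litres + 10,700 litres + 13,800 litres + 2,500 litres = 205,000 litres (over)
Week 7–Week 11: 26,600 litres + 10,700 litres + 13,800 litres + 2,500 litres + 55,100 litres = 108,700 litres (over)
Week 8–Week 12: 10,700 litres + 13,800 litres + 2,500 litres + 55,100 litres + 4,400 litres = 86,500 litres (over)
Week 9–Week 13: 13,800 litres + 2,500 litres + 55,100 litres + 4,400 litres + 3,600 litres = 79,400 litres (under)
5 windows exceed the threshold.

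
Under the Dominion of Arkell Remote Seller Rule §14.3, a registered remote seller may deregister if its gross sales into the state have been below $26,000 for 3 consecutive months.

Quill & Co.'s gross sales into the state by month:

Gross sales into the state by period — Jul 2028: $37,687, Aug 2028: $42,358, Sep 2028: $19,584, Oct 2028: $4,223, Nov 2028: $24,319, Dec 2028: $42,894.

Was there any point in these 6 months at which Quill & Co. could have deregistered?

Yes

Months below $26,000: Sep 2028, Oct 2028, Nov 2028.
Longest run of consecutive months below the threshold: 3.
3 ≥ 3, so Quill & Co. became eligible.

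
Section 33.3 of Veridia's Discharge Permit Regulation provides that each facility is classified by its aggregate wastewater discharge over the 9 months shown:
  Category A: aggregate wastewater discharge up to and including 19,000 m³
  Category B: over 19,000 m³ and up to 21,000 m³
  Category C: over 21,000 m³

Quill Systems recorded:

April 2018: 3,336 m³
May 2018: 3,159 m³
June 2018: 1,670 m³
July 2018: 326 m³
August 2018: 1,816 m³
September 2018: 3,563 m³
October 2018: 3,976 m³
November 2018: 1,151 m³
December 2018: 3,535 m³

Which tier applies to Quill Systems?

Aggregate wastewater discharge: 3,336 m³ + 3,159 m³ + 1,670 m³ + 326 m³ + 1,816 m³ + 3,563 m³ + 3,976 m³ + 1,151 m³ + 3,535 m³ = 22,532 m³.
22,532 m³ > 21,000 m³, so Category C applies.

Category C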